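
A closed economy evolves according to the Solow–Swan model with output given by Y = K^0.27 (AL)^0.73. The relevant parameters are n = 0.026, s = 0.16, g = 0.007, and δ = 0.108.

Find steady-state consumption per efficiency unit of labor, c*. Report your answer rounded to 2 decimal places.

In steady state, investment equals break-even investment: s·k^α = (n + g + δ)·k.
Rearranging, k^(1−α) = s / (n + g + δ).
k^0.73 = 0.16 / (0.026 + 0.007 + 0.108) = 0.16 / 0.141 = 1.1348
k* = 1.1348^(1/0.73) ≈ 1.1891
y* = (k*)^α = 1.1891^0.27 ≈ 1.0479
c* = (1 − s)·y* = (1 − 0.16) × 1.0479 ≈ 0.8802

c* ≈ 0.88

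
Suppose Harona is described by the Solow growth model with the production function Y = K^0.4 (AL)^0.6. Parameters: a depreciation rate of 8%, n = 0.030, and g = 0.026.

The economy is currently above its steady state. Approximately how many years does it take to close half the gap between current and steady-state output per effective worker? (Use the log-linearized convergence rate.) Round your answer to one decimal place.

half-life ≈ 8.5 years

Near the steady state the convergence rate is λ = (1 − α)(n + g + δ).
λ = (1 − 0.4) × 0.136 = 0.6 × 0.136 = 0.0816
Half-life = ln 2 / λ = 0.6931 / 0.0816 ≈ 8.49 years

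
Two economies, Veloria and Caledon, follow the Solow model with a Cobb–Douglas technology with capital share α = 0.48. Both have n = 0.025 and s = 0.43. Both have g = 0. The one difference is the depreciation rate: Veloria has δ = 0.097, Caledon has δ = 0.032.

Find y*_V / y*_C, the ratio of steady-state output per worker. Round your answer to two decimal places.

y*_V / y*_C ≈ 0.50

Steady-state y* = [s/(n + δ)]^(α/(1−α)), so the ratio is [ (s_V/(n + δ)_V) / (s_C/(n + δ)_C) ]^0.9231.
s_V/(n + δ)_V = 0.43/0.122 = 3.5246; s_C/(n + δ)_C = 0.43/0.057 = 7.5439.
Ratio = (3.5246/7.5439)^0.9231 = 0.4672^0.9231 ≈ 0.4954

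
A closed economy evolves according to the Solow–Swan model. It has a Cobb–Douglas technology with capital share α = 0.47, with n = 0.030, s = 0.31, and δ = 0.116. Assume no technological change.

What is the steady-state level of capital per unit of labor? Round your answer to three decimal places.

At the steady state, Δk = 0, so s·k^α = (n + δ)·k.
Rearranging, k^(1−α) = s / (n + δ).
k^0.53 = 0.31 / (0.030 + 0.116) = 0.31 / 0.146 = 2.1233
k* = 2.1233^(1/0.53) ≈ 4.1400

k* ≈ 4.140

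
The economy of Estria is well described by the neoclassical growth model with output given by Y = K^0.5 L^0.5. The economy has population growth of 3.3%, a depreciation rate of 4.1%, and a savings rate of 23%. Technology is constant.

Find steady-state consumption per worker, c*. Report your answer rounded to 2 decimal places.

At the steady state, Δk = 0, so s·k^α = (n + δ)·k.
Dividing both sides by k: k^(1−α) = s / (n + δ).
k^0.5 = 0.23 / (0.033 + 0.041) = 0.23 / 0.074 = 3.1081
k* = 3.1081^(1/0.5) ≈ 9.6603
y* = (k*)^α = 9.6603^0.5 ≈ 3.1081
c* = (1 − s)·y* = (1 − 0.23) × 3.1081 ≈ 2.3932

c* = 2.39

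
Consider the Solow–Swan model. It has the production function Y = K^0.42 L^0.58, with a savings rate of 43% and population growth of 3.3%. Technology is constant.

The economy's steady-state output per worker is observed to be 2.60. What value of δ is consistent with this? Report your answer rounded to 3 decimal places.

δ ≈ 0.082

In steady state, investment equals break-even investment: s·k^α = (n + δ)·k.
Since y* = [s/(n + δ)]^(α/(1−α)), we have s/(n + δ) = (y*)^((1−α)/α) = 2.60^1.381 = 3.7418.
Therefore n + δ = s / 3.7418 = 0.43 / 3.7418 = 0.1149, so δ = 0.1149 − 0.033 = 0.0819.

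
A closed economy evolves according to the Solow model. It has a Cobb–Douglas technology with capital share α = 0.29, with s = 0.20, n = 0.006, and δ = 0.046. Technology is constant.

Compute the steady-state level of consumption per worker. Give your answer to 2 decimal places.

In steady state, investment equals break-even investment: s·k^α = (n + δ)·k.
Rearranging, k^(1−α) = s / (n + δ).
k^0.71 = 0.20 / (0.006 + 0.046) = 0.20 / 0.052 = 3.8462
k* = 3.8462^(1/0.71) ≈ 6.6679
y* = (k*)^α = 6.6679^0.29 ≈ 1.7336
c* = (1 − s)·y* = (1 − 0.20) × 1.7336 ≈ 1.3869

c* = 1.39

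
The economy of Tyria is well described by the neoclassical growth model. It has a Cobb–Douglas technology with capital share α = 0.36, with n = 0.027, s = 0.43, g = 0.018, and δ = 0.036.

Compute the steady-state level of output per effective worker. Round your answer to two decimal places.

Steady state requires s·f(k) = (n + g + δ)·k, i.e. s·k^α = (n + g + δ)·k.
Rearranging, k^(1−α) = s / (n + g + δ).
k^0.64 = 0.43 / (0.027 + 0.018 + 0.036) = 0.43 / 0.081 = 5.3086
k* = 5.3086^(1/0.64) ≈ 13.5763
y* = (k*)^α = 13.5763^0.36 ≈ 2.5574

y* = 2.56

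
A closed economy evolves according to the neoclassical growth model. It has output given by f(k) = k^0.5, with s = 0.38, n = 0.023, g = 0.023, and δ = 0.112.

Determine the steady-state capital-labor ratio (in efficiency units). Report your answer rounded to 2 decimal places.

Steady state requires s·f(k) = (n + g + δ)·k, i.e. s·k^α = (n + g + δ)·k.
Rearranging, k^(1−α) = s / (n + g + δ).
k^0.5 = 0.38 / (0.023 + 0.023 + 0.112) = 0.38 / 0.158 = 2.4051
k* = 2.4051^(1/0.5) ≈ 5.7845

k* = 5.78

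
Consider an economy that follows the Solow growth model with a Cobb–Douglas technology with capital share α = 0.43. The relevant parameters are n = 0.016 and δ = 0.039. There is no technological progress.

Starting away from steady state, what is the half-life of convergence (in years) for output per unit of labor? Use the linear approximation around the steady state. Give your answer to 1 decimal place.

Near the steady state the convergence rate is λ = (1 − α)(n + δ).
λ = (1 − 0.43) × 0.055 = 0.57 × 0.055 = 0.03135
Half-life = ln 2 / λ = 0.6931 / 0.03135 ≈ 22.11 years

t_½ ≈ 22.1 years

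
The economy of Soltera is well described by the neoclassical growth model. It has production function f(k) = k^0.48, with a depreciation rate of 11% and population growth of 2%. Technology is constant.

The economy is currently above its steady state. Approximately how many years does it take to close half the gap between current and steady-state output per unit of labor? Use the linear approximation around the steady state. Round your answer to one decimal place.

Near the steady state the convergence rate is λ = (1 − α)(n + δ).
λ = (1 − 0.48) × 0.130 = 0.52 × 0.130 = 0.0676
Half-life = ln 2 / λ = 0.6931 / 0.0676 ≈ 10.25 years

t_½ ≈ 10.3 years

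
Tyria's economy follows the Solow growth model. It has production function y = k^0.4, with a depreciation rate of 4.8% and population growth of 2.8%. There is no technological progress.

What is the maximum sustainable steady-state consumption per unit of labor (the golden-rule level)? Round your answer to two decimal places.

c_gold ≈ 1.82

At the golden rule, f'(k) = n + δ, so α·k^(α−1) = n + δ and k_gold = (α/(n + δ))^(1/(1−α)).
k_gold = (0.4/0.076)^(1/0.6) = 5.2632^1.6667 ≈ 15.9260
c_gold = f(k_gold) − (n + δ)·k_gold = 3.0258 − 0.076×15.9260 ≈ 1.8154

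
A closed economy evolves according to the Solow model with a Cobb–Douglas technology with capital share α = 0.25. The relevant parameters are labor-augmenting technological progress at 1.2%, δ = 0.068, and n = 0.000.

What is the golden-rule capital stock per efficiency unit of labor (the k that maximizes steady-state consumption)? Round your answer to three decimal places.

The golden rule sets f'(k) = n + g + δ, i.e. α·k^(α−1) = n + g + δ.
So k^(1−α) = α / (n + g + δ) = 0.25 / 0.080 = 3.1250.
k_gold = 3.1250^(1/0.75) ≈ 4.5688

k_gold ≈ 4.569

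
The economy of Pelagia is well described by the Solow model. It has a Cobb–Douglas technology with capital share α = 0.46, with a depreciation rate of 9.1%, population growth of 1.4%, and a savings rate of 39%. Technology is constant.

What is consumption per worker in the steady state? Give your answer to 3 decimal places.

c* = 1.865

Steady state requires s·f(k) = (n + δ)·k, i.e. s·k^α = (n + δ)·k.
Rearranging, k^(1−α) = s / (n + δ).
k^0.54 = 0.39 / (0.014 + 0.091) = 0.39 / 0.105 = 3.7143
k* = 3.7143^(1/0.54) ≈ 11.3587
y* = (k*)^α = 11.3587^0.46 ≈ 3.0581
c* = (1 − s)·y* = (1 − 0.39) × 3.0581 ≈ 1.8654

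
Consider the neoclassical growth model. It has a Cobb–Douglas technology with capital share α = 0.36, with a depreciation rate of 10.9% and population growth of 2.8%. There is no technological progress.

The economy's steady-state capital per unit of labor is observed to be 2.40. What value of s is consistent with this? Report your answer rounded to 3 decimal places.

s ≈ 0.240

Steady state requires s·f(k) = (n + δ)·k, i.e. s·k^α = (n + δ)·k.
So s / (n + δ) = (k*)^(1−α) = 2.40^0.64 = 1.7512.
Therefore s = 1.7512 × (n + δ) = 1.7512 × 0.137 = 0.2399.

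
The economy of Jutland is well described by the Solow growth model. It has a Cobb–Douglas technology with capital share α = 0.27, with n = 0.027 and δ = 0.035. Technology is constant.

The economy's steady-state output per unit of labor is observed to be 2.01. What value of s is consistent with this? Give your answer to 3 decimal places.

s ≈ 0.409

In steady state, investment equals break-even investment: s·k^α = (n + δ)·k.
Since y* = [s/(n + δ)]^(α/(1−α)), we have s/(n + δ) = (y*)^((1−α)/α) = 2.01^2.7037 = 6.6032.
Therefore s = 6.6032 × (n + δ) = 6.6032 × 0.062 = 0.4094.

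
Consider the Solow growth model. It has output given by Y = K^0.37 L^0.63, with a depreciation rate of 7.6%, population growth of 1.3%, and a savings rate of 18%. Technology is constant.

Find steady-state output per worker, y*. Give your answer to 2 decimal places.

y* = 1.51

In steady state, investment equals break-even investment: s·k^α = (n + δ)·k.
Dividing both sides by k: k^(1−α) = s / (n + δ).
k^0.63 = 0.18 / (0.013 + 0.076) = 0.18 / 0.089 = 2.0225
k* = 2.0225^(1/0.63) ≈ 3.0587
y* = (k*)^α = 3.0587^0.37 ≈ 1.5123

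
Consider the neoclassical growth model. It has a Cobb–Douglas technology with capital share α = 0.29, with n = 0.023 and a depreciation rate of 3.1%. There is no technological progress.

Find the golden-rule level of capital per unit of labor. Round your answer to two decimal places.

The golden rule sets f'(k) = n + δ, i.e. α·k^(α−1) = n + δ.
So k^(1−α) = α / (n + δ) = 0.29 / 0.054 = 5.3704.
k_gold = 5.3704^(1/0.71) ≈ 10.6703

k_gold ≈ 10.67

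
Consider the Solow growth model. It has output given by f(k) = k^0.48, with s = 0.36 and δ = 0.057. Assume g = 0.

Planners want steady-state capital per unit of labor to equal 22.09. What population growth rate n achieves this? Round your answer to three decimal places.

n ≈ 0.015

Steady state requires s·f(k) = (n + δ)·k, i.e. s·k^α = (n + δ)·k.
So s / (n + δ) = (k*)^(1−α) = 22.09^0.52 = 5.0001.
Therefore n + δ = s / 5.0001 = 0.36 / 5.0001 = 0.0720, so n = 0.0720 − 0.057 = 0.0150.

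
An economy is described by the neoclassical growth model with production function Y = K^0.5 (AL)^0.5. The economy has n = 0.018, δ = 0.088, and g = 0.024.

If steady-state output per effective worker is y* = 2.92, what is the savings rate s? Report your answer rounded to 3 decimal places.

s ≈ 0.380

Steady state requires s·f(k) = (n + g + δ)·k, i.e. s·k^α = (n + g + δ)·k.
Since y* = [s/(n + g + δ)]^(α/(1−α)), we have s/(n + g + δ) = (y*)^((1−α)/α) = 2.92^1 = 2.9200.
Therefore s = 2.9200 × (n + g + δ) = 2.9200 × 0.130 = 0.3796.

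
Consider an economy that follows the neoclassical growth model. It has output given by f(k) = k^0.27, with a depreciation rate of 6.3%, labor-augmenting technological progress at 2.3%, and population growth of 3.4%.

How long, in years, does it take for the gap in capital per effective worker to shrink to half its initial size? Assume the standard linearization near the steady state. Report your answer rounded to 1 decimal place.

Near the steady state the convergence rate is λ = (1 − α)(n + g + δ).
λ = (1 − 0.27) × 0.120 = 0.73 × 0.120 = 0.0876
Half-life = ln 2 / λ = 0.6931 / 0.0876 ≈ 7.91 years

about 7.9 years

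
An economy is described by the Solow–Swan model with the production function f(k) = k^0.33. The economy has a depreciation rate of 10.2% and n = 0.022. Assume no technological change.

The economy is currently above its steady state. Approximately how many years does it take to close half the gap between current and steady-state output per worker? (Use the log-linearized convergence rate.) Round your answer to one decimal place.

t_½ ≈ 8.3 years

Near the steady state the convergence rate is λ = (1 − α)(n + δ).
λ = (1 − 0.33) × 0.124 = 0.67 × 0.124 = 0.08308
Half-life = ln 2 / λ = 0.6931 / 0.08308 ≈ 8.34 years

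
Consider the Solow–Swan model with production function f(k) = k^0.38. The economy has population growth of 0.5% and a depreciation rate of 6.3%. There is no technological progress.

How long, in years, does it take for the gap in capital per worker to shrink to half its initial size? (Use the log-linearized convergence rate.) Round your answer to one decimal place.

Near the steady state the convergence rate is λ = (1 − α)(n + δ).
λ = (1 − 0.38) × 0.068 = 0.62 × 0.068 = 0.04216
Half-life = ln 2 / λ = 0.6931 / 0.04216 ≈ 16.44 years

half-life ≈ 16.4 years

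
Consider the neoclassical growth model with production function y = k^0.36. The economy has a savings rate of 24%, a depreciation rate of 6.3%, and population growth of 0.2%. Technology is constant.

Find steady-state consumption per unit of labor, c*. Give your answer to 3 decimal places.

c* = 1.585

In steady state, investment equals break-even investment: s·k^α = (n + δ)·k.
Rearranging, k^(1−α) = s / (n + δ).
k^0.64 = 0.24 / (0.002 + 0.063) = 0.24 / 0.065 = 3.6923
k* = 3.6923^(1/0.64) ≈ 7.6984
y* = (k*)^α = 7.6984^0.36 ≈ 2.0850
c* = (1 − s)·y* = (1 − 0.24) × 2.0850 ≈ 1.5846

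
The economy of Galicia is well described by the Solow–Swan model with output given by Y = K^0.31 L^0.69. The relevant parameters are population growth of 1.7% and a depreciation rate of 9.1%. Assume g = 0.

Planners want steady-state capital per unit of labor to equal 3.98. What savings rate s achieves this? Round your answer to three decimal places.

In steady state, investment equals break-even investment: s·k^α = (n + δ)·k.
So s / (n + δ) = (k*)^(1−α) = 3.98^0.69 = 2.5937.
Therefore s = 2.5937 × (n + δ) = 2.5937 × 0.108 = 0.2801.

s ≈ 0.280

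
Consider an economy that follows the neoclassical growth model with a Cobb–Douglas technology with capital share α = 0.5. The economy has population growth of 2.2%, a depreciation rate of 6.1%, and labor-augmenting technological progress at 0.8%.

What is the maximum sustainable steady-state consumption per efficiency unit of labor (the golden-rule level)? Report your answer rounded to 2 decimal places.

c_gold ≈ 2.75

At the golden rule, f'(k) = n + g + δ, so α·k^(α−1) = n + g + δ and k_gold = (α/(n + g + δ))^(1/(1−α)).
k_gold = (0.5/0.091)^(1/0.5) = 5.4945^2 ≈ 30.1895
c_gold = f(k_gold) − (n + g + δ)·k_gold = 5.4945 − 0.091×30.1895 ≈ 2.7473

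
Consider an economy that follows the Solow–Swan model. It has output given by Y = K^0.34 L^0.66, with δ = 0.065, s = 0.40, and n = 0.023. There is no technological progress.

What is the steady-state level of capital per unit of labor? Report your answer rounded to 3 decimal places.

At the steady state, Δk = 0, so s·k^α = (n + δ)·k.
Rearranging, k^(1−α) = s / (n + δ).
k^0.66 = 0.40 / (0.023 + 0.065) = 0.40 / 0.088 = 4.5455
k* = 4.5455^(1/0.66) ≈ 9.9160

k* = 9.916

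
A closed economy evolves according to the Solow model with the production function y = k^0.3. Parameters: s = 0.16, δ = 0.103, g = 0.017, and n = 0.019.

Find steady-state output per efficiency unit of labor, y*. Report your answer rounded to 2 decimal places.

At the steady state, Δk = 0, so s·k^α = (n + g + δ)·k.
Rearranging, k^(1−α) = s / (n + g + δ).
k^0.7 = 0.16 / (0.019 + 0.017 + 0.103) = 0.16 / 0.139 = 1.1511
k* = 1.1511^(1/0.7) ≈ 1.2227
y* = (k*)^α = 1.2227^0.3 ≈ 1.0622

y* ≈ 1.06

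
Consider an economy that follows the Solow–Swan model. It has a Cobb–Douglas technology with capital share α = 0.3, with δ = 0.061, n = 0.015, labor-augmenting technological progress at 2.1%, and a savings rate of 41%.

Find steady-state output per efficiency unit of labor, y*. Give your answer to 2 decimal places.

In steady state, investment equals break-even investment: s·k^α = (n + g + δ)·k.
Rearranging, k^(1−α) = s / (n + g + δ).
k^0.7 = 0.41 / (0.015 + 0.021 + 0.061) = 0.41 / 0.097 = 4.2268
k* = 4.2268^(1/0.7) ≈ 7.8398
y* = (k*)^α = 7.8398^0.3 ≈ 1.8548

y* = 1.85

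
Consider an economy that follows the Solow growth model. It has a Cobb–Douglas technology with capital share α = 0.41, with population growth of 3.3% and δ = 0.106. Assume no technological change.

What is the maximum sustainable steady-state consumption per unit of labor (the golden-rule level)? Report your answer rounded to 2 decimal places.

c_gold ≈ 1.25

At the golden rule, f'(k) = n + δ, so α·k^(α−1) = n + δ and k_gold = (α/(n + δ))^(1/(1−α)).
k_gold = (0.41/0.139)^(1/0.59) = 2.9496^1.6949 ≈ 6.2546
c_gold = f(k_gold) − (n + δ)·k_gold = 2.1205 − 0.139×6.2546 ≈ 1.2511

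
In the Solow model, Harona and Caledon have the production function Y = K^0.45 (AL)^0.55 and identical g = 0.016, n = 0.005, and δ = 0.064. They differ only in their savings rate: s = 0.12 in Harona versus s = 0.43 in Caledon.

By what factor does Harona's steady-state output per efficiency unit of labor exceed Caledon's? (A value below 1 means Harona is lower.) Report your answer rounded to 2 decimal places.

y*_H / y*_C ≈ 0.35

Steady-state y* = [s/(n + g + δ)]^(α/(1−α)), so the ratio is [ (s_H/(n + g + δ)_H) / (s_C/(n + g + δ)_C) ]^0.8182.
s_H/(n + g + δ)_H = 0.12/0.085 = 1.4118; s_C/(n + g + δ)_C = 0.43/0.085 = 5.0588.
Ratio = (1.4118/5.0588)^0.8182 = 0.2791^0.8182 ≈ 0.3520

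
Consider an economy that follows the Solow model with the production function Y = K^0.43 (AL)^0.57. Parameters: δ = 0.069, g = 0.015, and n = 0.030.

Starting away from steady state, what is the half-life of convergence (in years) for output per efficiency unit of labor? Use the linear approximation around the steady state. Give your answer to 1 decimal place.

half-life ≈ 10.7 years

Near the steady state the convergence rate is λ = (1 − α)(n + g + δ).
λ = (1 − 0.43) × 0.114 = 0.57 × 0.114 = 0.06498
Half-life = ln 2 / λ = 0.6931 / 0.06498 ≈ 10.67 years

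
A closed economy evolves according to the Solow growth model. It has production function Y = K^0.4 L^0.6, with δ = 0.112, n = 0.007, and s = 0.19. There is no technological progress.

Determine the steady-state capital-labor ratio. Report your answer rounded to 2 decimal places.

In steady state, investment equals break-even investment: s·k^α = (n + δ)·k.
Rearranging, k^(1−α) = s / (n + δ).
k^0.6 = 0.19 / (0.007 + 0.112) = 0.19 / 0.119 = 1.5966
k* = 1.5966^(1/0.6) ≈ 2.1810

k* ≈ 2.18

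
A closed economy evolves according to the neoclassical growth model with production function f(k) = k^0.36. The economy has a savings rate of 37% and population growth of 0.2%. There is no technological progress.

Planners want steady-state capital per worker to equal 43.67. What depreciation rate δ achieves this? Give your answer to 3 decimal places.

δ ≈ 0.031

At the steady state, Δk = 0, so s·k^α = (n + δ)·k.
So s / (n + δ) = (k*)^(1−α) = 43.67^0.64 = 11.2129.
Therefore n + δ = s / 11.2129 = 0.37 / 11.2129 = 0.0330, so δ = 0.0330 − 0.002 = 0.0310.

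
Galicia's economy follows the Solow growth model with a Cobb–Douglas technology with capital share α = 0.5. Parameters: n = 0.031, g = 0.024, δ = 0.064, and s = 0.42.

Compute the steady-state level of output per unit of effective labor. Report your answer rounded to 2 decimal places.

y* = 3.53

At the steady state, Δk = 0, so s·k^α = (n + g + δ)·k.
Dividing both sides by k: k^(1−α) = s / (n + g + δ).
k^0.5 = 0.42 / (0.031 + 0.024 + 0.064) = 0.42 / 0.119 = 3.5294
k* = 3.5294^(1/0.5) ≈ 12.4567
y* = (k*)^α = 12.4567^0.5 ≈ 3.5294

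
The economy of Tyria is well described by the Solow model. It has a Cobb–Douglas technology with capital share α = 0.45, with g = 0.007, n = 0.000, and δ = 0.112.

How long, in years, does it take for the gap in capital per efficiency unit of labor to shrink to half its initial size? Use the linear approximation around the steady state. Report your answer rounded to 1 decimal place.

t_½ ≈ 10.6 years

Near the steady state the convergence rate is λ = (1 − α)(n + g + δ).
λ = (1 − 0.45) × 0.119 = 0.55 × 0.119 = 0.06545
Half-life = ln 2 / λ = 0.6931 / 0.06545 ≈ 10.59 years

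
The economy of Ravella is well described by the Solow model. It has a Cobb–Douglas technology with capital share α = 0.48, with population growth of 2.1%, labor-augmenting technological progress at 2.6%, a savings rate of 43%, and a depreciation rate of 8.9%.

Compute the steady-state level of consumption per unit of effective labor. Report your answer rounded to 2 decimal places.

c* ≈ 1.65

Steady state requires s·f(k) = (n + g + δ)·k, i.e. s·k^α = (n + g + δ)·k.
Dividing both sides by k: k^(1−α) = s / (n + g + δ).
k^0.52 = 0.43 / (0.021 + 0.026 + 0.089) = 0.43 / 0.136 = 3.1618
k* = 3.1618^(1/0.52) ≈ 9.1498
y* = (k*)^α = 9.1498^0.48 ≈ 2.8939
c* = (1 − s)·y* = (1 − 0.43) × 2.8939 ≈ 1.6495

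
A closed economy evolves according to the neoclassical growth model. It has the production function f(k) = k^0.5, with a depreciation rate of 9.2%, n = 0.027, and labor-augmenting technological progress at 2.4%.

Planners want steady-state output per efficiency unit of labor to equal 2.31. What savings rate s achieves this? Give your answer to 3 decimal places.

In steady state, investment equals break-even investment: s·k^α = (n + g + δ)·k.
Since y* = [s/(n + g + δ)]^(α/(1−α)), we have s/(n + g + δ) = (y*)^((1−α)/α) = 2.31^1 = 2.3100.
Therefore s = 2.3100 × (n + g + δ) = 2.3100 × 0.143 = 0.3303.

s ≈ 0.330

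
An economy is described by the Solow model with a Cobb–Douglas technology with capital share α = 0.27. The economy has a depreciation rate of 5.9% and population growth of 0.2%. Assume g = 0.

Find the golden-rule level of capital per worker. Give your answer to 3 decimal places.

The golden rule sets f'(k) = n + δ, i.e. α·k^(α−1) = n + δ.
So k^(1−α) = α / (n + δ) = 0.27 / 0.061 = 4.4262.
k_gold = 4.4262^(1/0.73) ≈ 7.6732

k_gold ≈ 7.673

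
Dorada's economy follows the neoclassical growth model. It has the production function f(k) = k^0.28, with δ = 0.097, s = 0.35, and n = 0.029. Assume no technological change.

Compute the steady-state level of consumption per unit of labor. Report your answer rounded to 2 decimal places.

c* = 0.97

Steady state requires s·f(k) = (n + δ)·k, i.e. s·k^α = (n + δ)·k.
Dividing both sides by k: k^(1−α) = s / (n + δ).
k^0.72 = 0.35 / (0.029 + 0.097) = 0.35 / 0.126 = 2.7778
k* = 2.7778^(1/0.72) ≈ 4.1329
y* = (k*)^α = 4.1329^0.28 ≈ 1.4878
c* = (1 − s)·y* = (1 − 0.35) × 1.4878 ≈ 0.9671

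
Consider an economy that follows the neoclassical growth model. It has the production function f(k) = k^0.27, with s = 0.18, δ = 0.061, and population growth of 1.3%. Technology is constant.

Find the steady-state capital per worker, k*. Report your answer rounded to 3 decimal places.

Steady state requires s·f(k) = (n + δ)·k, i.e. s·k^α = (n + δ)·k.
Rearranging, k^(1−α) = s / (n + δ).
k^0.73 = 0.18 / (0.013 + 0.061) = 0.18 / 0.074 = 2.4324
k* = 2.4324^(1/0.73) ≈ 3.3792

k* ≈ 3.379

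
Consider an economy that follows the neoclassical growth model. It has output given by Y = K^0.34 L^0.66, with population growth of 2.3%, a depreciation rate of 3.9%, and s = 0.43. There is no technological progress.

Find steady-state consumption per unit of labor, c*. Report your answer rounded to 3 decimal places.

c* ≈ 1.546

At the steady state, Δk = 0, so s·k^α = (n + δ)·k.
Dividing both sides by k: k^(1−α) = s / (n + δ).
k^0.66 = 0.43 / (0.023 + 0.039) = 0.43 / 0.062 = 6.9355
k* = 6.9355^(1/0.66) ≈ 18.8088
y* = (k*)^α = 18.8088^0.34 ≈ 2.7120
c* = (1 − s)·y* = (1 − 0.43) × 2.7120 ≈ 1.5458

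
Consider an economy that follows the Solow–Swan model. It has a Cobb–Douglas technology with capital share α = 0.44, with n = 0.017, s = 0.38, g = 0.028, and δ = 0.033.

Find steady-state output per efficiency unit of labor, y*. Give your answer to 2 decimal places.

y* = 3.47

At the steady state, Δk = 0, so s·k^α = (n + g + δ)·k.
Rearranging, k^(1−α) = s / (n + g + δ).
k^0.56 = 0.38 / (0.017 + 0.028 + 0.033) = 0.38 / 0.078 = 4.8718
k* = 4.8718^(1/0.56) ≈ 16.9051
y* = (k*)^α = 16.9051^0.44 ≈ 3.4700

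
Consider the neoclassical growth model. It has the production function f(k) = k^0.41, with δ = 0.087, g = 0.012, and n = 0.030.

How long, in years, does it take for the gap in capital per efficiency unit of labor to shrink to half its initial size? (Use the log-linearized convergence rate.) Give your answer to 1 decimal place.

Near the steady state the convergence rate is λ = (1 − α)(n + g + δ).
λ = (1 − 0.41) × 0.129 = 0.59 × 0.129 = 0.07611
Half-life = ln 2 / λ = 0.6931 / 0.07611 ≈ 9.11 years

half-life ≈ 9.1 years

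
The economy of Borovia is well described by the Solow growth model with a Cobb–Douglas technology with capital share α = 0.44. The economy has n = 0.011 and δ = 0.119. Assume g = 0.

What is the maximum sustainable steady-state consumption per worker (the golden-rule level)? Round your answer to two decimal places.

At the golden rule, f'(k) = n + δ, so α·k^(α−1) = n + δ and k_gold = (α/(n + δ))^(1/(1−α)).
k_gold = (0.44/0.130)^(1/0.56) = 3.3846^1.7857 ≈ 8.8215
c_gold = f(k_gold) − (n + δ)·k_gold = 2.6064 − 0.130×8.8215 ≈ 1.4596

c_gold ≈ 1.46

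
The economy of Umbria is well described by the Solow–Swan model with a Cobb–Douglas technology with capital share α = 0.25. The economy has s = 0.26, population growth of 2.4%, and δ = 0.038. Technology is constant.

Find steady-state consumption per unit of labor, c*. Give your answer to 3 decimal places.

At the steady state, Δk = 0, so s·k^α = (n + δ)·k.
Rearranging, k^(1−α) = s / (n + δ).
k^0.75 = 0.26 / (0.024 + 0.038) = 0.26 / 0.062 = 4.1935
k* = 4.1935^(1/0.75) ≈ 6.7624
y* = (k*)^α = 6.7624^0.25 ≈ 1.6126
c* = (1 − s)·y* = (1 − 0.26) × 1.6126 ≈ 1.1933

c* = 1.193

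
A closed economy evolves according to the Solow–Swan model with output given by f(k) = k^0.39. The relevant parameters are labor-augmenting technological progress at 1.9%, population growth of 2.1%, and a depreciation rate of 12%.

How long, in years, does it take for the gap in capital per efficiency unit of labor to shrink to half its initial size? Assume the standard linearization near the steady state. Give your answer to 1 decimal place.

Near the steady state the convergence rate is λ = (1 − α)(n + g + δ).
λ = (1 − 0.39) × 0.160 = 0.61 × 0.160 = 0.0976
Half-life = ln 2 / λ = 0.6931 / 0.0976 ≈ 7.10 years

half-life ≈ 7.1 years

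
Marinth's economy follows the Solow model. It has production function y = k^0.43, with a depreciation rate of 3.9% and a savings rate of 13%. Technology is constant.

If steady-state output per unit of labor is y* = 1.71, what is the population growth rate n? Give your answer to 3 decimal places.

n ≈ 0.025

At the steady state, Δk = 0, so s·k^α = (n + δ)·k.
Since y* = [s/(n + δ)]^(α/(1−α)), we have s/(n + δ) = (y*)^((1−α)/α) = 1.71^1.3256 = 2.0364.
Therefore n + δ = s / 2.0364 = 0.13 / 2.0364 = 0.0638, so n = 0.0638 − 0.039 = 0.0248.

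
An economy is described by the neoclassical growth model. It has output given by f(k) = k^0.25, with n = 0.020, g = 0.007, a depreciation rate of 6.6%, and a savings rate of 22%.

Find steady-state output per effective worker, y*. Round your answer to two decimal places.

y* ≈ 1.33

At the steady state, Δk = 0, so s·k^α = (n + g + δ)·k.
Dividing both sides by k: k^(1−α) = s / (n + g + δ).
k^0.75 = 0.22 / (0.020 + 0.007 + 0.066) = 0.22 / 0.093 = 2.3656
k* = 2.3656^(1/0.75) ≈ 3.1520
y* = (k*)^α = 3.1520^0.25 ≈ 1.3324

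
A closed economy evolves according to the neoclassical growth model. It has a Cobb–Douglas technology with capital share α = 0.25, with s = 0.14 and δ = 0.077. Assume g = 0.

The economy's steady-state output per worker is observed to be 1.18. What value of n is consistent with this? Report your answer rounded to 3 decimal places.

n ≈ 0.008

In steady state, investment equals break-even investment: s·k^α = (n + δ)·k.
Since y* = [s/(n + δ)]^(α/(1−α)), we have s/(n + δ) = (y*)^((1−α)/α) = 1.18^3 = 1.6430.
Therefore n + δ = s / 1.6430 = 0.14 / 1.6430 = 0.0852, so n = 0.0852 − 0.077 = 0.0082.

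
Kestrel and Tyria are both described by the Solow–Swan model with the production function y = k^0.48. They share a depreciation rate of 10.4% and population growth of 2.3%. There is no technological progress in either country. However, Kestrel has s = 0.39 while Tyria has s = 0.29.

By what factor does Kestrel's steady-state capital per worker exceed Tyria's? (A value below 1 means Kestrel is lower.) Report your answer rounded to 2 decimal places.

ratio ≈ 1.77

Steady-state k* = [s/(n + δ)]^(1/(1−α)), so the ratio is [ (s_K/(n + δ)_K) / (s_T/(n + δ)_T) ]^1.9231.
s_K/(n + δ)_K = 0.39/0.127 = 3.0709; s_T/(n + δ)_T = 0.29/0.127 = 2.2835.
Ratio = (3.0709/2.2835)^1.9231 = 1.3448^1.9231 ≈ 1.7678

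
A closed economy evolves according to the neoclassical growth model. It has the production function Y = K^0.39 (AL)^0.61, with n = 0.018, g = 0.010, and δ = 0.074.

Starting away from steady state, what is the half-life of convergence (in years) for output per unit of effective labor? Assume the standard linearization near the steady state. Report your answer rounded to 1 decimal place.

t_½ ≈ 11.1 years

Near the steady state the convergence rate is λ = (1 − α)(n + g + δ).
λ = (1 − 0.39) × 0.102 = 0.61 × 0.102 = 0.06222
Half-life = ln 2 / λ = 0.6931 / 0.06222 ≈ 11.14 years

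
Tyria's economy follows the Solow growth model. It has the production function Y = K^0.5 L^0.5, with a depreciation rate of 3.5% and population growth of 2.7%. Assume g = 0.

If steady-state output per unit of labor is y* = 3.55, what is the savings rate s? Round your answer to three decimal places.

Steady state requires s·f(k) = (n + δ)·k, i.e. s·k^α = (n + δ)·k.
Since y* = [s/(n + δ)]^(α/(1−α)), we have s/(n + δ) = (y*)^((1−α)/α) = 3.55^1 = 3.5500.
Therefore s = 3.5500 × (n + δ) = 3.5500 × 0.062 = 0.2201.

s ≈ 0.220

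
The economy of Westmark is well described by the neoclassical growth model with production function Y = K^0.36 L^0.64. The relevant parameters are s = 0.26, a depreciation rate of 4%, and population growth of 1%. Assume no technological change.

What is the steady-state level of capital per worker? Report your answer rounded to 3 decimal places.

At the steady state, Δk = 0, so s·k^α = (n + δ)·k.
Dividing both sides by k: k^(1−α) = s / (n + δ).
k^0.64 = 0.26 / (0.010 + 0.040) = 0.26 / 0.050 = 5.2000
k* = 5.2000^(1/0.64) ≈ 13.1448

k* = 13.145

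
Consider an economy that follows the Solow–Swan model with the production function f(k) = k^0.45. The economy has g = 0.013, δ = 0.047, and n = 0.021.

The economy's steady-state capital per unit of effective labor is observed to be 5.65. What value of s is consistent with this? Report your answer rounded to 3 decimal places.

s ≈ 0.210

At the steady state, Δk = 0, so s·k^α = (n + g + δ)·k.
So s / (n + g + δ) = (k*)^(1−α) = 5.65^0.55 = 2.5920.
Therefore s = 2.5920 × (n + g + δ) = 2.5920 × 0.081 = 0.2100.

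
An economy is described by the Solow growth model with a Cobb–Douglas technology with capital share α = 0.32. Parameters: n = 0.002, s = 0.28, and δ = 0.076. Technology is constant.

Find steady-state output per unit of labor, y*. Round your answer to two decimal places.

y* = 1.82

At the steady state, Δk = 0, so s·k^α = (n + δ)·k.
Rearranging, k^(1−α) = s / (n + δ).
k^0.68 = 0.28 / (0.002 + 0.076) = 0.28 / 0.078 = 3.5897
k* = 3.5897^(1/0.68) ≈ 6.5503
y* = (k*)^α = 6.5503^0.32 ≈ 1.8248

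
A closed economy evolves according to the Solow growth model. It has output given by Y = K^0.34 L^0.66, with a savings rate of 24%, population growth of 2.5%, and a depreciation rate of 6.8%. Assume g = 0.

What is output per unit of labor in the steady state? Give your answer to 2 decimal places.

Steady state requires s·f(k) = (n + δ)·k, i.e. s·k^α = (n + δ)·k.
Dividing both sides by k: k^(1−α) = s / (n + δ).
k^0.66 = 0.24 / (0.025 + 0.068) = 0.24 / 0.093 = 2.5806
k* = 2.5806^(1/0.66) ≈ 4.2055
y* = (k*)^α = 4.2055^0.34 ≈ 1.6297

y* = 1.63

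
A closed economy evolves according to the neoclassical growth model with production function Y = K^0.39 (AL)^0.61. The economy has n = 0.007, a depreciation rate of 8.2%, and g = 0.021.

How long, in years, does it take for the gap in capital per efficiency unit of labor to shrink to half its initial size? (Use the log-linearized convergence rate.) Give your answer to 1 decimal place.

Near the steady state the convergence rate is λ = (1 − α)(n + g + δ).
λ = (1 − 0.39) × 0.110 = 0.61 × 0.110 = 0.0671
Half-life = ln 2 / λ = 0.6931 / 0.0671 ≈ 10.33 years

t_½ ≈ 10.3 years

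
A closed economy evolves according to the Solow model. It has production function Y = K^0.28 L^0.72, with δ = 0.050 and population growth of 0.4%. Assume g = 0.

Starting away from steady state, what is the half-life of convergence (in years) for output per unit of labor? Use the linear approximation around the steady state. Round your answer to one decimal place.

Near the steady state the convergence rate is λ = (1 − α)(n + δ).
λ = (1 − 0.28) × 0.054 = 0.72 × 0.054 = 0.03888
Half-life = ln 2 / λ = 0.6931 / 0.03888 ≈ 17.83 years

about 17.8 years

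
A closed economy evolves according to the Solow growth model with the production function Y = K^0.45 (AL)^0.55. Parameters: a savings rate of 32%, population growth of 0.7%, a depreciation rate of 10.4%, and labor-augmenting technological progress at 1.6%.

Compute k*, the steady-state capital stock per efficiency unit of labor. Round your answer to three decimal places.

Steady state requires s·f(k) = (n + g + δ)·k, i.e. s·k^α = (n + g + δ)·k.
Rearranging, k^(1−α) = s / (n + g + δ).
k^0.55 = 0.32 / (0.007 + 0.016 + 0.104) = 0.32 / 0.127 = 2.5197
k* = 2.5197^(1/0.55) ≈ 5.3669

k* = 5.367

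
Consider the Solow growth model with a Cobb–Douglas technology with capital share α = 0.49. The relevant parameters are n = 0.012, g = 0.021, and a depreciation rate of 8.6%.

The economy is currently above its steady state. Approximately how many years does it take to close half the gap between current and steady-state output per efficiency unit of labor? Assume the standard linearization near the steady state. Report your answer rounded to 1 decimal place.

half-life ≈ 11.4 years

Near the steady state the convergence rate is λ = (1 − α)(n + g + δ).
λ = (1 − 0.49) × 0.119 = 0.51 × 0.119 = 0.06069
Half-life = ln 2 / λ = 0.6931 / 0.06069 ≈ 11.42 years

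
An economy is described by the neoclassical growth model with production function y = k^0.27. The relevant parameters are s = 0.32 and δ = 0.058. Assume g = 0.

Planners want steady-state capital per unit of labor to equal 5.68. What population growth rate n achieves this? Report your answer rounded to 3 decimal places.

n ≈ 0.032

At the steady state, Δk = 0, so s·k^α = (n + δ)·k.
So s / (n + δ) = (k*)^(1−α) = 5.68^0.73 = 3.5536.
Therefore n + δ = s / 3.5536 = 0.32 / 3.5536 = 0.0900, so n = 0.0900 − 0.058 = 0.0320.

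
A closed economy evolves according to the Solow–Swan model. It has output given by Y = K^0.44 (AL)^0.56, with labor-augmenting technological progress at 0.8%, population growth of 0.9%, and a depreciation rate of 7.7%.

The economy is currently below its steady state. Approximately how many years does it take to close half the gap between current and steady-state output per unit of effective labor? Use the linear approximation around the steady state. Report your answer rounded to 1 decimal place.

about 13.2 years

Near the steady state the convergence rate is λ = (1 − α)(n + g + δ).
λ = (1 − 0.44) × 0.094 = 0.56 × 0.094 = 0.05264
Half-life = ln 2 / λ = 0.6931 / 0.05264 ≈ 13.17 years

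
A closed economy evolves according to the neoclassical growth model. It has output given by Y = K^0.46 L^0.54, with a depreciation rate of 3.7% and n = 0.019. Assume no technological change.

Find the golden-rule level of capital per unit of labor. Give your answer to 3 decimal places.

The golden rule sets f'(k) = n + δ, i.e. α·k^(α−1) = n + δ.
So k^(1−α) = α / (n + δ) = 0.46 / 0.056 = 8.2143.
k_gold = 8.2143^(1/0.54) ≈ 49.3912

k_gold ≈ 49.391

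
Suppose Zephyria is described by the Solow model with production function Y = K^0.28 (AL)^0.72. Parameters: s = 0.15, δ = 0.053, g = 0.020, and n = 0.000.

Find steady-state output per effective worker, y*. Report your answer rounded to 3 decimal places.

y* ≈ 1.323

In steady state, investment equals break-even investment: s·k^α = (n + g + δ)·k.
Rearranging, k^(1−α) = s / (n + g + δ).
k^0.72 = 0.15 / (0.000 + 0.020 + 0.053) = 0.15 / 0.073 = 2.0548
k* = 2.0548^(1/0.72) ≈ 2.7190
y* = (k*)^α = 2.7190^0.28 ≈ 1.3232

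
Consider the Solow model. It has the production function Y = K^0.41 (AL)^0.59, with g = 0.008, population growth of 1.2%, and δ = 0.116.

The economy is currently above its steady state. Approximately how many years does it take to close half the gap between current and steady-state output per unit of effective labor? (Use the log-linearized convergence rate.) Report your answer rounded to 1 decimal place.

Near the steady state the convergence rate is λ = (1 − α)(n + g + δ).
λ = (1 − 0.41) × 0.136 = 0.59 × 0.136 = 0.08024
Half-life = ln 2 / λ = 0.6931 / 0.08024 ≈ 8.64 years

about 8.6 years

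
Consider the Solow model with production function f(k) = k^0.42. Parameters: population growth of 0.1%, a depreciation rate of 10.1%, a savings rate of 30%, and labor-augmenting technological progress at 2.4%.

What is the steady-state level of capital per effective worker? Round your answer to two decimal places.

Steady state requires s·f(k) = (n + g + δ)·k, i.e. s·k^α = (n + g + δ)·k.
Rearranging, k^(1−α) = s / (n + g + δ).
k^0.58 = 0.30 / (0.001 + 0.024 + 0.101) = 0.30 / 0.126 = 2.3810
k* = 2.3810^(1/0.58) ≈ 4.4626

k* ≈ 4.46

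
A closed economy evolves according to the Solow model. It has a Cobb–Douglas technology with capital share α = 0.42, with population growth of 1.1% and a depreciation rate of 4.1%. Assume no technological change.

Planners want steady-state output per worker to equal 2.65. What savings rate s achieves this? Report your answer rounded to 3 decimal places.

s ≈ 0.200

Steady state requires s·f(k) = (n + δ)·k, i.e. s·k^α = (n + δ)·k.
Since y* = [s/(n + δ)]^(α/(1−α)), we have s/(n + δ) = (y*)^((1−α)/α) = 2.65^1.381 = 3.8415.
Therefore s = 3.8415 × (n + δ) = 3.8415 × 0.052 = 0.1998.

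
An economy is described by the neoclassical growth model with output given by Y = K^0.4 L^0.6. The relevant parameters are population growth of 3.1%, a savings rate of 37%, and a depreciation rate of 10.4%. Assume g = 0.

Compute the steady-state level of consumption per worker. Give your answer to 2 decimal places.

c* ≈ 1.23

Steady state requires s·f(k) = (n + δ)·k, i.e. s·k^α = (n + δ)·k.
Dividing both sides by k: k^(1−α) = s / (n + δ).
k^0.6 = 0.37 / (0.031 + 0.104) = 0.37 / 0.135 = 2.7407
k* = 2.7407^(1/0.6) ≈ 5.3675
y* = (k*)^α = 5.3675^0.4 ≈ 1.9584
c* = (1 − s)·y* = (1 − 0.37) × 1.9584 ≈ 1.2338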